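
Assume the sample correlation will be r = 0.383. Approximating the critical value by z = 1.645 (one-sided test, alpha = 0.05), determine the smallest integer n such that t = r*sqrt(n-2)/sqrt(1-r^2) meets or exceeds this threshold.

18

r√(n−2)/√(1−r²) ≥ 1.645  ⇔  n−2 ≥ (1.645)²·(1−r²)/r²
(1−r²)/r² = (1−0.146689)/0.146689 = 5.8171
n ≥ 2 + 2.706025·5.8171 = 2 + 15.7412 = 17.7412
⌈17.7412⌉ = 18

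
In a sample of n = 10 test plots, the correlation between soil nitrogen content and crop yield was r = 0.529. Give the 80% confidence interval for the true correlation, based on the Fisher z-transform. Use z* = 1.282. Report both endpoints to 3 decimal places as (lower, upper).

(0.104, 0.791)

z_r = atanh(0.529) = 0.588756;  SE = 1/√(n−3) = 1/√7 = 0.377964
z-limits: 0.588756 ± 1.282·0.377964 = 0.588756 ± 0.484550 = [0.104206, 1.073306]
ρ-limits: (tanh 0.104206, tanh 1.073306) = (0.104, 0.791)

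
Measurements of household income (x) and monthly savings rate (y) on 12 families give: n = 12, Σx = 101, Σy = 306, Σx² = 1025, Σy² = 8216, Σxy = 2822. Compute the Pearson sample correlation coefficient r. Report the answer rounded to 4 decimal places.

0.9171

Numerator: nΣxy − (Σx)(Σy) = 12·2822 − (101)(306) = 2958
Denominator: √[(nΣx²−(Σx)²)(nΣy²−(Σy)²)]
  nΣx²−(Σx)² = 12·1025 − 10201 = 2099;  nΣy²−(Σy)² = 12·8216 − 93636 = 4956
  √(2099·4956) = √10402644 = 3225.3130
r = 2958 / 3225.3130 = 0.9171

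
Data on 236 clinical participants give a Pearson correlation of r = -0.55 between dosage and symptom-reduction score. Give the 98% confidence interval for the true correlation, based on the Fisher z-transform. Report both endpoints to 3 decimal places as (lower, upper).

(-0.647, -0.435)

Fisher z: z_r = atanh(r) = ½·ln((1+(-0.55))/(1−(-0.55))) = -0.618381
SE(z) = 1/√(n−3) = 1/√233 = 0.065512
98% ⇒ z* = 2.326; margin = 2.326·0.065512 = 0.152381
CI on z-scale: (-0.770762, -0.466000)
Back-transform: tanh(-0.770762) = -0.647372, tanh(-0.466000) = -0.434962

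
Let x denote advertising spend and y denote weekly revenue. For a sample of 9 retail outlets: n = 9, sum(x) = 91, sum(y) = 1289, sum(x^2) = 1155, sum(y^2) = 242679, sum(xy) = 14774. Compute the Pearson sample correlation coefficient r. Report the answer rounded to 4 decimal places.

0.4714

S_xy = nΣxy − ΣxΣy = 9·14774 − 91·1289 = 132966 − 117299 = 15667
S_xx = nΣx² − (Σx)² = 9·1155 − 91² = 10395 − 8281 = 2114
S_yy = nΣy² − (Σy)² = 9·242679 − 1289² = 2184111 − 1661521 = 522590
r = S_xy / √(S_xx·S_yy) = 15667 / √(2114·522590) = 15667 / √1104755260 = 15667 / 33237.8588 = 0.4714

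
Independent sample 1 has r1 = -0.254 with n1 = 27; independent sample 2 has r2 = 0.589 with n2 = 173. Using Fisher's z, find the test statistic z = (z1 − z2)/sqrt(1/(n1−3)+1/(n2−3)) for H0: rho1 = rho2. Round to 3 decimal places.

-4.292

Fisher z-transforms: z1 = atanh(-0.254) = -0.259684, z2 = atanh(0.589) = 0.676133; difference d = -0.935817
Var(d) = 1/24 + 1/170 = 0.0416667 + 0.0058824 = 0.0475491
z = d/√Var(d) = -0.935817 / √0.0475491 = -0.935817 / 0.218058 = -4.292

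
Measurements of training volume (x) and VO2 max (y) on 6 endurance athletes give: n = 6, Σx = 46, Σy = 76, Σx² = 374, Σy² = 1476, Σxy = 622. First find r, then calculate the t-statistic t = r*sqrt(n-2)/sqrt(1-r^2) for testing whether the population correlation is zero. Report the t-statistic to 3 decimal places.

S_xy = nΣxy − ΣxΣy = 6·622 − 46·76 = 3732 − 3496 = 236
S_xx = nΣx² − (Σx)² = 6·374 − 46² = 2244 − 2116 = 128
S_yy = nΣy² − (Σy)² = 6·1476 − 76² = 8856 − 5776 = 3080
r = S_xy / √(S_xx·S_yy) = 236 / √(128·3080) = 236 / √394240 = 236 / 627.8853 = 0.3759
t = r·√(n−2)/√(1−r²) = 0.3759·√4 / √(1−0.141301) = 0.751800 / 0.926660 = 0.811

0.811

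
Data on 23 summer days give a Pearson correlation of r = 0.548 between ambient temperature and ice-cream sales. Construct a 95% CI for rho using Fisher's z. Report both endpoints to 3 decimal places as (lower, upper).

(0.175, 0.783)

z_r = atanh(0.548) = 0.615518;  SE = 1/√(n−3) = 1/√20 = 0.223607
z-limits: 0.615518 ± 1.960·0.223607 = 0.615518 ± 0.438270 = [0.177248, 1.053788]
ρ-limits: (tanh 0.177248, tanh 1.053788) = (0.175, 0.783)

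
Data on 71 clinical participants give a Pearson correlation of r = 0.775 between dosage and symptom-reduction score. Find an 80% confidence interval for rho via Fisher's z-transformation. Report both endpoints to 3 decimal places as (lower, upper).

Fisher z: z_r = atanh(r) = ½·ln((1+0.775)/(1−0.775)) = 1.032728
SE(z) = 1/√(n−3) = 1/√68 = 0.121268
80% ⇒ z* = 1.282; margin = 1.282·0.121268 = 0.155466
CI on z-scale: (0.877262, 1.188194)
Back-transform: tanh(0.877262) = 0.705045, tanh(1.188194) = 0.830018

(0.705, 0.830)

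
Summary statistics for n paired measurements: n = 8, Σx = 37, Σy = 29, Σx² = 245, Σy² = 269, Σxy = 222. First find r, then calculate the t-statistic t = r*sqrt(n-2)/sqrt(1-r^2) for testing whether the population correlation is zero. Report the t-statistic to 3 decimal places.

S_xy = nΣxy − ΣxΣy = 8·222 − 37·29 = 1776 − 1073 = 703
S_xx = nΣx² − (Σx)² = 8·245 − 37² = 1960 − 1369 = 591
S_yy = nΣy² − (Σy)² = 8·269 − 29² = 2152 − 841 = 1311
r = S_xy / √(S_xx·S_yy) = 703 / √(591·1311) = 703 / √774801 = 703 / 880.2278 = 0.7987
t = r·√(n−2)/√(1−r²) = 0.7987·√6 / √(1−0.637922) = 1.956407 / 0.601729 = 3.251

3.251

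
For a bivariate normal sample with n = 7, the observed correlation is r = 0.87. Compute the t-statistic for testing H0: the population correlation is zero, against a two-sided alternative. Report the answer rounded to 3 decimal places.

1 − r² = 1 − 0.7569 = 0.2431;  √(1−r²) = 0.493052
√(n−2) = √5 = 2.236068
t = r·√(n−2)/√(1−r²) = 0.87 · 2.236068 / 0.493052 = 3.946

3.946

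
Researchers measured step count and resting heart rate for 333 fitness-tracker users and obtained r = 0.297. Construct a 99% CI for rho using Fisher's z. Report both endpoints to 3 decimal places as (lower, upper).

(0.163, 0.420)

Fisher z: z_r = atanh(r) = ½·ln((1+0.297)/(1−0.297)) = 0.306226
SE(z) = 1/√(n−3) = 1/√330 = 0.055048
99% ⇒ z* = 2.576; margin = 2.576·0.055048 = 0.141804
CI on z-scale: (0.164422, 0.448030)
Back-transform: tanh(0.164422) = 0.162956, tanh(0.448030) = 0.420278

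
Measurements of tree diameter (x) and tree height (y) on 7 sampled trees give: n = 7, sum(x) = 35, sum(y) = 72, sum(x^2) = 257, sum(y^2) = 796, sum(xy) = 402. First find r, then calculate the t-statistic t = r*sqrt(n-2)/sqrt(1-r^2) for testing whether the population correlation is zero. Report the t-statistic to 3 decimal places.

Numerator: nΣxy − (Σx)(Σy) = 7·402 − (35)(72) = 294
Denominator: √[(nΣx²−(Σx)²)(nΣy²−(Σy)²)]
  nΣx²−(Σx)² = 7·257 − 1225 = 574;  nΣy²−(Σy)² = 7·796 − 5184 = 388
  √(574·388) = √222712 = 471.9237
r = 294 / 471.9237 = 0.6230
t = r·√(n−2)/√(1−r²) = 0.6230·√5 / √(1−0.388129) = 1.393070 / 0.782222 = 1.781

1.781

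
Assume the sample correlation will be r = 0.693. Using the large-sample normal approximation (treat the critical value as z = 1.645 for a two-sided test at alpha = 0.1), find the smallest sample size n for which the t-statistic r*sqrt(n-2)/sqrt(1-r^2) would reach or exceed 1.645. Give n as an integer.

5

r√(n−2)/√(1−r²) ≥ 1.645  ⇔  n−2 ≥ (1.645)²·(1−r²)/r²
(1−r²)/r² = (1−0.480249)/0.480249 = 1.0823
n ≥ 2 + 2.706025·1.0823 = 2 + 2.9287 = 4.9287
⌈4.9287⌉ = 5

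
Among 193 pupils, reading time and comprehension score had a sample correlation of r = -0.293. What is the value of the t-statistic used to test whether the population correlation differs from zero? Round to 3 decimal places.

t = r·√(n−2) / √(1−r²) with r = -0.293, n = 193
  = -0.293·√191 / √(1 − 0.085849)
  = -0.293·13.820275 / 0.956112
  = -4.049341 / 0.956112 = -4.235

-4.235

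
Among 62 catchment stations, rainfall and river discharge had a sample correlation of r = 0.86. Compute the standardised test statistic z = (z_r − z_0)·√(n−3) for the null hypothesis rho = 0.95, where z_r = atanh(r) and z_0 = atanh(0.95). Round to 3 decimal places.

-4.136

z_r = atanh(0.86) = 1.293345,  z_0 = atanh(0.95) = 1.831781
SE = 1/√(n−3) = 1/√59 = 0.130189
z = (z_r − z_0)/SE = (1.293345 − 1.831781) / 0.130189 = -0.538436 / 0.130189 = -4.136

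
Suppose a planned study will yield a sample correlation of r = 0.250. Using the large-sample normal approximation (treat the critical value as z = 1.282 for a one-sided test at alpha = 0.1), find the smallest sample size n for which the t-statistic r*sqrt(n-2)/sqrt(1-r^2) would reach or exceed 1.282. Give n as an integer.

r√(n−2)/√(1−r²) ≥ 1.282  ⇔  n−2 ≥ (1.282)²·(1−r²)/r²
(1−r²)/r² = (1−0.062500)/0.062500 = 15.0000
n ≥ 2 + 1.643524·15.0000 = 2 + 24.6529 = 26.6529
⌈26.6529⌉ = 27

27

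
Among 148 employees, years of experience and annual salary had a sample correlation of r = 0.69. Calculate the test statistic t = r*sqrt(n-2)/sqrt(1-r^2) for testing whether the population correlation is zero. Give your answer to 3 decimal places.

11.519

1 − r² = 1 − 0.4761 = 0.5239;  √(1−r²) = 0.723809
√(n−2) = √146 = 12.083046
t = r·√(n−2)/√(1−r²) = 0.69 · 12.083046 / 0.723809 = 11.519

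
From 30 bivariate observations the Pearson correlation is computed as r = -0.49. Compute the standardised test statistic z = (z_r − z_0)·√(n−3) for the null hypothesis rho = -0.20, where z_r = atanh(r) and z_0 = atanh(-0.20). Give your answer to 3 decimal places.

z_r = atanh(-0.49) = -0.536060,  z_0 = atanh(-0.20) = -0.202733
SE = 1/√(n−3) = 1/√27 = 0.192450
z = (z_r − z_0)/SE = (-0.536060 − (-0.202733)) / 0.192450 = -0.333327 / 0.192450 = -1.732

-1.732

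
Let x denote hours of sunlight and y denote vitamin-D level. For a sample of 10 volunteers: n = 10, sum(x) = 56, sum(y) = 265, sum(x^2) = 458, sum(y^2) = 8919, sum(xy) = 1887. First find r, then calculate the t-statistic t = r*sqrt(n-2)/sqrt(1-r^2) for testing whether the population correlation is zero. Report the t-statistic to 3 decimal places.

S_xy = nΣxy − ΣxΣy = 10·1887 − 56·265 = 18870 − 14840 = 4030
S_xx = nΣx² − (Σx)² = 10·458 − 56² = 4580 − 3136 = 1444
S_yy = nΣy² − (Σy)² = 10·8919 − 265² = 89190 − 70225 = 18965
r = S_xy / √(S_xx·S_yy) = 4030 / √(1444·18965) = 4030 / √27385460 = 4030 / 5233.1119 = 0.7701
t = r·√(n−2)/√(1−r²) = 0.7701·√8 / √(1−0.593054) = 2.178172 / 0.637923 = 3.414

3.414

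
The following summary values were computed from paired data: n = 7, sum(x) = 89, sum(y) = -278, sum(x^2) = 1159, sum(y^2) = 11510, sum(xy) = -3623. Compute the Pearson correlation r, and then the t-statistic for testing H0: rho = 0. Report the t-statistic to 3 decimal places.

-2.781

S_xy = nΣxy − ΣxΣy = 7·(-3623) − 89·(-278) = -25361 − (-24742) = -619
S_xx = nΣx² − (Σx)² = 7·1159 − 89² = 8113 − 7921 = 192
S_yy = nΣy² − (Σy)² = 7·11510 − (-278)² = 80570 − 77284 = 3286
r = S_xy / √(S_xx·S_yy) = -619 / √(192·3286) = -619 / √630912 = -619 / 794.2997 = -0.7793
t = r·√(n−2)/√(1−r²) = -0.7793·√5 / √(1−0.607308) = -1.742568 / 0.626651 = -2.781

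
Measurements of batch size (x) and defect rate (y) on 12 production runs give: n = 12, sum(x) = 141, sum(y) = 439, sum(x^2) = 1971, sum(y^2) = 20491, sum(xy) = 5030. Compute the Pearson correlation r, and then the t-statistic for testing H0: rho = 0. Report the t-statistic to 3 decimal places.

Numerator: nΣxy − (Σx)(Σy) = 12·5030 − (141)(439) = -1539
Denominator: √[(nΣx²−(Σx)²)(nΣy²−(Σy)²)]
  nΣx²−(Σx)² = 12·1971 − 19881 = 3771;  nΣy²−(Σy)² = 12·20491 − 192721 = 53171
  √(3771·53171) = √200507841 = 14160.0791
r = -1539 / 14160.0791 = -0.1087
t = r·√(n−2)/√(1−r²) = -0.1087·√10 / √(1−0.011816) = -0.343740 / 0.994074 = -0.346

-0.346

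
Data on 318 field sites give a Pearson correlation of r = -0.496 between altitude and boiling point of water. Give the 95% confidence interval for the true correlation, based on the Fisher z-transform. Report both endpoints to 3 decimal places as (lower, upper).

(-0.575, -0.408)

Fisher z: z_r = atanh(r) = ½·ln((1+(-0.496))/(1−(-0.496))) = -0.543987
SE(z) = 1/√(n−3) = 1/√315 = 0.056344
95% ⇒ z* = 1.960; margin = 1.960·0.056344 = 0.110434
CI on z-scale: (-0.654421, -0.433553)
Back-transform: tanh(-0.654421) = -0.574639, tanh(-0.433553) = -0.408286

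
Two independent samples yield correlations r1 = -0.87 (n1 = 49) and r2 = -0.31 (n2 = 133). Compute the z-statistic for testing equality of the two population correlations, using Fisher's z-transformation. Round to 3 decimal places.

-5.902

z1 = atanh(-0.87) = -1.333080,  z2 = atanh(-0.31) = -0.320545
SE = √(1/(n1−3) + 1/(n2−3)) = √(1/46 + 1/130) = √(0.0217391 + 0.0076923) = √0.0294314 = 0.171556
z = (z1 − z2)/SE = (-1.333080 − (-0.320545)) / 0.171556 = -1.012535 / 0.171556 = -5.902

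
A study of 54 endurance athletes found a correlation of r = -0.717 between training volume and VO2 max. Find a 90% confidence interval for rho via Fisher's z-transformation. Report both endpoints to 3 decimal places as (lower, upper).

(-0.812, -0.586)

Fisher z: z_r = atanh(r) = ½·ln((1+(-0.717))/(1−(-0.717))) = -0.901443
SE(z) = 1/√(n−3) = 1/√51 = 0.140028
90% ⇒ z* = 1.645; margin = 1.645·0.140028 = 0.230346
CI on z-scale: (-1.131789, -0.671097)
Back-transform: tanh(-1.131789) = -0.811631, tanh(-0.671097) = -0.585701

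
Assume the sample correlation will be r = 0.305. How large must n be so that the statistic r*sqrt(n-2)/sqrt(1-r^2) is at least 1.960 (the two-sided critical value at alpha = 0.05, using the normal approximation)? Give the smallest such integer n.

40

r√(n−2)/√(1−r²) ≥ 1.960  ⇔  n−2 ≥ (1.960)²·(1−r²)/r²
(1−r²)/r² = (1−0.093025)/0.093025 = 9.7498
n ≥ 2 + 3.8416·9.7498 = 2 + 37.4548 = 39.4548
⌈39.4548⌉ = 40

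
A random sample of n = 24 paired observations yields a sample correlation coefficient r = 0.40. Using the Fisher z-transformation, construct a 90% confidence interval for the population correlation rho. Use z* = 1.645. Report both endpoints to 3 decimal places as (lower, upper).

z_r = atanh(0.40) = 0.423649;  SE = 1/√(n−3) = 1/√21 = 0.218218
z-limits: 0.423649 ± 1.645·0.218218 = 0.423649 ± 0.358969 = [0.064680, 0.782618]
ρ-limits: (tanh 0.064680, tanh 0.782618) = (0.065, 0.654)

(0.065, 0.654)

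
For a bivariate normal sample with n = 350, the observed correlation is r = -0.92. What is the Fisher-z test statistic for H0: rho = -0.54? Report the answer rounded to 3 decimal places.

-18.346

Fisher z: atanh(-0.92) = -1.589027, atanh(-0.54) = -0.604156
z = (z_r − z_0)·√(n−3) = (-1.589027 − (-0.604156))·√347 = -0.984871 · 18.627936 = -18.346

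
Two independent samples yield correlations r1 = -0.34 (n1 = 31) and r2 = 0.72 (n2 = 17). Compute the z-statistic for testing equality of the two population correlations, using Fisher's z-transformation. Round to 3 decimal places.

-3.855

z1 = atanh(-0.34) = -0.354093,  z2 = atanh(0.72) = 0.907645
SE = √(1/(n1−3) + 1/(n2−3)) = √(1/28 + 1/14) = √(0.0357143 + 0.0714286) = √0.1071429 = 0.327327
z = (z1 − z2)/SE = (-0.354093 − 0.907645) / 0.327327 = -1.261738 / 0.327327 = -3.855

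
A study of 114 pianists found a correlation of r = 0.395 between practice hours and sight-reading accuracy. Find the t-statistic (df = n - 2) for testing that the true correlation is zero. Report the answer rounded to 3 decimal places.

t = r·√(n−2) / √(1−r²) with r = 0.395, n = 114
  = 0.395·√112 / √(1 − 0.156025)
  = 0.395·10.583005 / 0.918681
  = 4.180287 / 0.918681 = 4.550

4.550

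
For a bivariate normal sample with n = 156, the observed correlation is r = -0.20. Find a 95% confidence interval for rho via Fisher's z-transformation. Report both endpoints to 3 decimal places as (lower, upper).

z_r = atanh(-0.20) = -0.202733;  SE = 1/√(n−3) = 1/√153 = 0.080845
z-limits: -0.202733 ± 1.960·0.080845 = -0.202733 ± 0.158456 = [-0.361189, -0.044277]
ρ-limits: (tanh -0.361189, tanh -0.044277) = (-0.346, -0.044)

(-0.346, -0.044)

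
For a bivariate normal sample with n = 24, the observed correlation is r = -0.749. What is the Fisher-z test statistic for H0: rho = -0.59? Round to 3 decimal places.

z_r = atanh(-0.749) = -0.970673,  z_0 = atanh(-0.59) = -0.677666
SE = 1/√(n−3) = 1/√21 = 0.218218
z = (z_r − z_0)/SE = (-0.970673 − (-0.677666)) / 0.218218 = -0.293007 / 0.218218 = -1.343

-1.343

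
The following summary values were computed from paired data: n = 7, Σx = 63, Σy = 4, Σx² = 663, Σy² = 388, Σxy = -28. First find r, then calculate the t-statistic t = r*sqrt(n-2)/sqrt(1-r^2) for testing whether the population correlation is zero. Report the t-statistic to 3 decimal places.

-0.789

S_xy = nΣxy − ΣxΣy = 7·(-28) − 63·4 = -196 − 252 = -448
S_xx = nΣx² − (Σx)² = 7·663 − 63² = 4641 − 3969 = 672
S_yy = nΣy² − (Σy)² = 7·388 − 4² = 2716 − 16 = 2700
r = S_xy / √(S_xx·S_yy) = -448 / √(672·2700) = -448 / √1814400 = -448 / 1346.9967 = -0.3326
t = r·√(n−2)/√(1−r²) = -0.3326·√5 / √(1−0.110623) = -0.743716 / 0.943068 = -0.789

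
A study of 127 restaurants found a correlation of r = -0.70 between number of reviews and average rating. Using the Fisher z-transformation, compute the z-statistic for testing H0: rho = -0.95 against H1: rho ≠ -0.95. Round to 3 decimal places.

10.740

Fisher z: atanh(-0.70) = -0.867301, atanh(-0.95) = -1.831781
z = (z_r − z_0)·√(n−3) = (-0.867301 − (-1.831781))·√124 = 0.964480 · 11.135529 = 10.740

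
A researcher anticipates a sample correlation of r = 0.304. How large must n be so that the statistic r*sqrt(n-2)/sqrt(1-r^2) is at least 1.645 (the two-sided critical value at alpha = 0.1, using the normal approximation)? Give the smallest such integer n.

29

Need r·√(n−2)/√(1−r²) ≥ 1.645
√(n−2) ≥ 1.645·√(1−0.092416) / 0.304 = 1.645·0.952672 / 0.304 = 5.1551
n−2 ≥ 26.5751  ⇒  n ≥ 28.5751
Smallest integer n = 29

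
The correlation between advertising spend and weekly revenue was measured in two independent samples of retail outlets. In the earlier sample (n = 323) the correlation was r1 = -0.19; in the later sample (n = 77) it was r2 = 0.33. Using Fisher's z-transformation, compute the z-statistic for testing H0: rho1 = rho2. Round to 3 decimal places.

z1 = atanh(-0.19) = -0.192337,  z2 = atanh(0.33) = 0.342828
SE = √(1/(n1−3) + 1/(n2−3)) = √(1/320 + 1/74) = √(0.0031250 + 0.0135135) = √0.0166385 = 0.128990
z = (z1 − z2)/SE = (-0.192337 − 0.342828) / 0.128990 = -0.535165 / 0.128990 = -4.149

-4.149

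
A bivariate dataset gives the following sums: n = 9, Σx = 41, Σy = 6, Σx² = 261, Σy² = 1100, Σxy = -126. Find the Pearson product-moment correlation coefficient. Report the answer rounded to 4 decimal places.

-0.5376

S_xy = nΣxy − ΣxΣy = 9·(-126) − 41·6 = -1134 − 246 = -1380
S_xx = nΣx² − (Σx)² = 9·261 − 41² = 2349 − 1681 = 668
S_yy = nΣy² − (Σy)² = 9·1100 − 6² = 9900 − 36 = 9864
r = S_xy / √(S_xx·S_yy) = -1380 / √(668·9864) = -1380 / √6589152 = -1380 / 2566.9344 = -0.5376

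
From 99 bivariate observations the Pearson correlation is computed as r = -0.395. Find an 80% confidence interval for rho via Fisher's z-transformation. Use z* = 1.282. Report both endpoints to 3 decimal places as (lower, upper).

Fisher z: z_r = atanh(r) = ½·ln((1+(-0.395))/(1−(-0.395))) = -0.417711
SE(z) = 1/√(n−3) = 1/√96 = 0.102062
80% ⇒ z* = 1.282; margin = 1.282·0.102062 = 0.130843
CI on z-scale: (-0.548554, -0.286868)
Back-transform: tanh(-0.548554) = -0.499436, tanh(-0.286868) = -0.279250

(-0.499, -0.279)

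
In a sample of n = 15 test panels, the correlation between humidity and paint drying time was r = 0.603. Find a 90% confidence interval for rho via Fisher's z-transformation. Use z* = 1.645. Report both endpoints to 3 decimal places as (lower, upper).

(0.219, 0.825)

Fisher z: z_r = atanh(r) = ½·ln((1+0.603)/(1−0.603)) = 0.697848
SE(z) = 1/√(n−3) = 1/√12 = 0.288675
90% ⇒ z* = 1.645; margin = 1.645·0.288675 = 0.474870
CI on z-scale: (0.222978, 1.172718)
Back-transform: tanh(0.222978) = 0.219355, tanh(1.172718) = 0.825142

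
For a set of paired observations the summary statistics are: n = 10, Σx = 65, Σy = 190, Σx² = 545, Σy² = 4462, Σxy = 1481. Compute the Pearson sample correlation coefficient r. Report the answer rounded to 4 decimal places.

S_xy = nΣxy − ΣxΣy = 10·1481 − 65·190 = 14810 − 12350 = 2460
S_xx = nΣx² − (Σx)² = 10·545 − 65² = 5450 − 4225 = 1225
S_yy = nΣy² − (Σy)² = 10·4462 − 190² = 44620 − 36100 = 8520
r = S_xy / √(S_xx·S_yy) = 2460 / √(1225·8520) = 2460 / √10437000 = 2460 / 3230.6346 = 0.7615

0.7615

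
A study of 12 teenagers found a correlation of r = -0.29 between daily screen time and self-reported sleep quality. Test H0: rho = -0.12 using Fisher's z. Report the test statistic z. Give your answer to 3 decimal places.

-0.534

z_r = atanh(-0.29) = -0.298566,  z_0 = atanh(-0.12) = -0.120581
SE = 1/√(n−3) = 1/√9 = 0.333333
z = (z_r − z_0)/SE = (-0.298566 − (-0.120581)) / 0.333333 = -0.177985 / 0.333333 = -0.534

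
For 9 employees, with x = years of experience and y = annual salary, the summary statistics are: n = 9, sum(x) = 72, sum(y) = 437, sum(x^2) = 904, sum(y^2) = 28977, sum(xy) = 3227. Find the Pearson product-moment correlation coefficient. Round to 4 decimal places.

-0.1686

S_xy = nΣxy − ΣxΣy = 9·3227 − 72·437 = 29043 − 31464 = -2421
S_xx = nΣx² − (Σx)² = 9·904 − 72² = 8136 − 5184 = 2952
S_yy = nΣy² − (Σy)² = 9·28977 − 437² = 260793 − 190969 = 69824
r = S_xy / √(S_xx·S_yy) = -2421 / √(2952·69824) = -2421 / √206120448 = -2421 / 14356.8955 = -0.1686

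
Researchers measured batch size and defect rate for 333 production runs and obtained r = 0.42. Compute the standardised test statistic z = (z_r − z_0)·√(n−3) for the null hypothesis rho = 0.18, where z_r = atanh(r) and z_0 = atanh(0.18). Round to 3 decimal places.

4.827

Fisher z: atanh(0.42) = 0.447692, atanh(0.18) = 0.181983
z = (z_r − z_0)·√(n−3) = (0.447692 − 0.181983)·√330 = 0.265709 · 18.165902 = 4.827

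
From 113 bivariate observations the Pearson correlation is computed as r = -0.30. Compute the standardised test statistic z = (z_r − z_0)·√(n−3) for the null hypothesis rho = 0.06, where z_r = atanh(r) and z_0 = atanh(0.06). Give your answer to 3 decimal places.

Fisher z: atanh(-0.30) = -0.309520, atanh(0.06) = 0.060072
z = (z_r − z_0)·√(n−3) = (-0.309520 − 0.060072)·√110 = -0.369592 · 10.488088 = -3.876

-3.876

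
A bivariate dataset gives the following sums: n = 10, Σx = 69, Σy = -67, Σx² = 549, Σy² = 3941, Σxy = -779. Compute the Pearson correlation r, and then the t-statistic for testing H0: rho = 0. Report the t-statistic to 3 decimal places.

Numerator: nΣxy − (Σx)(Σy) = 10·(-779) − (69)(-67) = -3167
Denominator: √[(nΣx²−(Σx)²)(nΣy²−(Σy)²)]
  nΣx²−(Σx)² = 10·549 − 4761 = 729;  nΣy²−(Σy)² = 10·3941 − 4489 = 34921
  √(729·34921) = √25457409 = 5045.5336
r = -3167 / 5045.5336 = -0.6277
t = r·√(n−2)/√(1−r²) = -0.6277·√8 / √(1−0.394007) = -1.775404 / 0.778456 = -2.281

-2.281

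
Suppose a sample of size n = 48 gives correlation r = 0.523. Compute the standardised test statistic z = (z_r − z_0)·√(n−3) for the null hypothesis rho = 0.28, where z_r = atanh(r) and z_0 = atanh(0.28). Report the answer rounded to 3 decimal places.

1.964

z_r = atanh(0.523) = 0.580460,  z_0 = atanh(0.28) = 0.287682
SE = 1/√(n−3) = 1/√45 = 0.149071
z = (z_r − z_0)/SE = (0.580460 − 0.287682) / 0.149071 = 0.292778 / 0.149071 = 1.964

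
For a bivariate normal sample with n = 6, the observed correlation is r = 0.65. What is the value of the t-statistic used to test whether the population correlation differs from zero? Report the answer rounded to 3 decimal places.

t = r·√(n−2) / √(1−r²) with r = 0.65, n = 6
  = 0.65·√4 / √(1 − 0.4225)
  = 0.65·2.000000 / 0.759934
  = 1.300000 / 0.759934 = 1.711

1.711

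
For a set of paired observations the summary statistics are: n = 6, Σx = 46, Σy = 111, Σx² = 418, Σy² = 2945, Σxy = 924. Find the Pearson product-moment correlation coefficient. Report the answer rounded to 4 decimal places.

0.3025

S_xy = nΣxy − ΣxΣy = 6·924 − 46·111 = 5544 − 5106 = 438
S_xx = nΣx² − (Σx)² = 6·418 − 46² = 2508 − 2116 = 392
S_yy = nΣy² − (Σy)² = 6·2945 − 111² = 17670 − 12321 = 5349
r = S_xy / √(S_xx·S_yy) = 438 / √(392·5349) = 438 / √2096808 = 438 / 1448.0359 = 0.3025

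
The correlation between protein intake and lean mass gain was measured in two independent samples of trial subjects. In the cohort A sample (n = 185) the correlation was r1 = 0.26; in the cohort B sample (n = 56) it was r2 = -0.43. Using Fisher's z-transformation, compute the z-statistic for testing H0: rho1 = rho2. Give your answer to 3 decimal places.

4.651

Fisher z-transforms: z1 = atanh(0.26) = 0.266108, z2 = atanh(-0.43) = -0.459897; difference d = 0.726005
Var(d) = 1/182 + 1/53 = 0.0054945 + 0.0188679 = 0.0243624
z = d/√Var(d) = 0.726005 / √0.0243624 = 0.726005 / 0.156085 = 4.651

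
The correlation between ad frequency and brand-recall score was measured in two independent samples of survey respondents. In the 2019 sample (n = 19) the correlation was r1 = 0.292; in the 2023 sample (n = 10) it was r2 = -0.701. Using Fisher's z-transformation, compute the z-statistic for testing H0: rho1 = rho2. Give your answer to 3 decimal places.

z1 = atanh(0.292) = 0.300751,  z2 = atanh(-0.701) = -0.869264
SE = √(1/(n1−3) + 1/(n2−3)) = √(1/16 + 1/7) = √(0.0625000 + 0.1428571) = √0.2053571 = 0.453163
z = (z1 − z2)/SE = (0.300751 − (-0.869264)) / 0.453163 = 1.170015 / 0.453163 = 2.582

2.582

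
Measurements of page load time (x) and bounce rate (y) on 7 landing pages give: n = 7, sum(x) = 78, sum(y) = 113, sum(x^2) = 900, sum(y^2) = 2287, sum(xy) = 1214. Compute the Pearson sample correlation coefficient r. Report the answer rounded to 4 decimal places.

-0.3777

Numerator: nΣxy − (Σx)(Σy) = 7·1214 − (78)(113) = -316
Denominator: √[(nΣx²−(Σx)²)(nΣy²−(Σy)²)]
  nΣx²−(Σx)² = 7·900 − 6084 = 216;  nΣy²−(Σy)² = 7·2287 − 12769 = 3240
  √(216·3240) = √699840 = 836.5644
r = -316 / 836.5644 = -0.3777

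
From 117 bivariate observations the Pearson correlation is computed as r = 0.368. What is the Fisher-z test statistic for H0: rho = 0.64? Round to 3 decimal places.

z_r = atanh(0.368) = 0.386108,  z_0 = atanh(0.64) = 0.758174
SE = 1/√(n−3) = 1/√114 = 0.093659
z = (z_r − z_0)/SE = (0.386108 − 0.758174) / 0.093659 = -0.372066 / 0.093659 = -3.973

-3.973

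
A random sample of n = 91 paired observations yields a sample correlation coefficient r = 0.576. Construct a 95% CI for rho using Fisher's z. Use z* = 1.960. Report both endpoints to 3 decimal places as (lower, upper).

Fisher z: z_r = atanh(r) = ½·ln((1+0.576)/(1−0.576)) = 0.656456
SE(z) = 1/√(n−3) = 1/√88 = 0.106600
95% ⇒ z* = 1.960; margin = 1.960·0.106600 = 0.208936
CI on z-scale: (0.447520, 0.865392)
Back-transform: tanh(0.447520) = 0.419858, tanh(0.865392) = 0.699025

(0.420, 0.699)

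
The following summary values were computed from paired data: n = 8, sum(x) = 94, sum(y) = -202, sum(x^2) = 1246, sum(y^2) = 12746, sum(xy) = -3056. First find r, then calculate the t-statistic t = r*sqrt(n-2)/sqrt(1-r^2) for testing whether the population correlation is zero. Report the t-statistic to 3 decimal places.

-2.130

S_xy = nΣxy − ΣxΣy = 8·(-3056) − 94·(-202) = -24448 − (-18988) = -5460
S_xx = nΣx² − (Σx)² = 8·1246 − 94² = 9968 − 8836 = 1132
S_yy = nΣy² − (Σy)² = 8·12746 − (-202)² = 101968 − 40804 = 61164
r = S_xy / √(S_xx·S_yy) = -5460 / √(1132·61164) = -5460 / √69237648 = -5460 / 8320.9163 = -0.6562
t = r·√(n−2)/√(1−r²) = -0.6562·√6 / √(1−0.430598) = -1.607355 / 0.754587 = -2.130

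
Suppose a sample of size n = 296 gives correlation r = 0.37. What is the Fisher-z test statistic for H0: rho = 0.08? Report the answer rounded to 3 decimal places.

z_r = atanh(0.37) = 0.388423,  z_0 = atanh(0.08) = 0.080171
SE = 1/√(n−3) = 1/√293 = 0.058421
z = (z_r − z_0)/SE = (0.388423 − 0.080171) / 0.058421 = 0.308252 / 0.058421 = 5.276

5.276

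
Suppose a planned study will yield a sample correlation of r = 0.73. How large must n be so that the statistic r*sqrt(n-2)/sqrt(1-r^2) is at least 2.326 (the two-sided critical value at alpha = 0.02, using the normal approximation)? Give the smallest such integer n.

7

r√(n−2)/√(1−r²) ≥ 2.326  ⇔  n−2 ≥ (2.326)²·(1−r²)/r²
(1−r²)/r² = (1−0.5329)/0.5329 = 0.8765
n ≥ 2 + 5.410276·0.8765 = 2 + 4.7421 = 6.7421
⌈6.7421⌉ = 7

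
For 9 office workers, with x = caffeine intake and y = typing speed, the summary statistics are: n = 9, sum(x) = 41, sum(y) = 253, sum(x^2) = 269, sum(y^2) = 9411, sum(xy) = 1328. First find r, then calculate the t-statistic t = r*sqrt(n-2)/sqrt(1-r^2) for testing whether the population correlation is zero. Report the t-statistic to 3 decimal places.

1.167

Numerator: nΣxy − (Σx)(Σy) = 9·1328 − (41)(253) = 1579
Denominator: √[(nΣx²−(Σx)²)(nΣy²−(Σy)²)]
  nΣx²−(Σx)² = 9·269 − 1681 = 740;  nΣy²−(Σy)² = 9·9411 − 64009 = 20690
  √(740·20690) = √15310600 = 3912.8762
r = 1579 / 3912.8762 = 0.4035
t = r·√(n−2)/√(1−r²) = 0.4035·√7 / √(1−0.162812) = 1.067561 / 0.914980 = 1.167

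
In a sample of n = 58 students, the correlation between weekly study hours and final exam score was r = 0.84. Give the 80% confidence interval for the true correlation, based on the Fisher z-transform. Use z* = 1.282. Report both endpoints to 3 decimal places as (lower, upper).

z_r = atanh(0.84) = 1.221174;  SE = 1/√(n−3) = 1/√55 = 0.134840
z-limits: 1.221174 ± 1.282·0.134840 = 1.221174 ± 0.172865 = [1.048309, 1.394039]
ρ-limits: (tanh 1.048309, tanh 1.394039) = (0.781, 0.884)

(0.781, 0.884)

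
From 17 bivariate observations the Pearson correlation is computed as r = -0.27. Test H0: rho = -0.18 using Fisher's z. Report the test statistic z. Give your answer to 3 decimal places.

Fisher z: atanh(-0.27) = -0.276864, atanh(-0.18) = -0.181983
z = (z_r − z_0)·√(n−3) = (-0.276864 − (-0.181983))·√14 = -0.094881 · 3.741657 = -0.355

-0.355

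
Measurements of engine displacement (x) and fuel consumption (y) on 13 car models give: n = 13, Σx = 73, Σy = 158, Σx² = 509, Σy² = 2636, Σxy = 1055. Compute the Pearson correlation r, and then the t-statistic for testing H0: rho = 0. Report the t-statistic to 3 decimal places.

S_xy = nΣxy − ΣxΣy = 13·1055 − 73·158 = 13715 − 11534 = 2181
S_xx = nΣx² − (Σx)² = 13·509 − 73² = 6617 − 5329 = 1288
S_yy = nΣy² − (Σy)² = 13·2636 − 158² = 34268 − 24964 = 9304
r = S_xy / √(S_xx·S_yy) = 2181 / √(1288·9304) = 2181 / √11983552 = 2181 / 3461.7267 = 0.6300
t = r·√(n−2)/√(1−r²) = 0.6300·√11 / √(1−0.396900) = 2.089474 / 0.776595 = 2.691

2.691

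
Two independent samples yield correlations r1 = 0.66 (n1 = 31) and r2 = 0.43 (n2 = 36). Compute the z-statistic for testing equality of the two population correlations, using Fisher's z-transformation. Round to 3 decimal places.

1.296

z1 = atanh(0.66) = 0.792814,  z2 = atanh(0.43) = 0.459897
SE = √(1/(n1−3) + 1/(n2−3)) = √(1/28 + 1/33) = √(0.0357143 + 0.0303030) = √0.0660173 = 0.256938
z = (z1 − z2)/SE = (0.792814 − 0.459897) / 0.256938 = 0.332917 / 0.256938 = 1.296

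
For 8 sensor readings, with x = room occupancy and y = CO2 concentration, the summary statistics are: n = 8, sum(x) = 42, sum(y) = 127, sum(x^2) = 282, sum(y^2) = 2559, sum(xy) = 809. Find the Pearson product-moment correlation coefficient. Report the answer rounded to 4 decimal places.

S_xy = nΣxy − ΣxΣy = 8·809 − 42·127 = 6472 − 5334 = 1138
S_xx = nΣx² − (Σx)² = 8·282 − 42² = 2256 − 1764 = 492
S_yy = nΣy² − (Σy)² = 8·2559 − 127² = 20472 − 16129 = 4343
r = S_xy / √(S_xx·S_yy) = 1138 / √(492·4343) = 1138 / √2136756 = 1138 / 1461.7647 = 0.7785

0.7785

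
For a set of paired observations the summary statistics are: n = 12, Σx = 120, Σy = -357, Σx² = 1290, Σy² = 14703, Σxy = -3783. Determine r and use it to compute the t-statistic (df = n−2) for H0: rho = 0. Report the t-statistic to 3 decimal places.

-1.187

Numerator: nΣxy − (Σx)(Σy) = 12·(-3783) − (120)(-357) = -2556
Denominator: √[(nΣx²−(Σx)²)(nΣy²−(Σy)²)]
  nΣx²−(Σx)² = 12·1290 − 14400 = 1080;  nΣy²−(Σy)² = 12·14703 − 127449 = 48987
  √(1080·48987) = √52905960 = 7273.6483
r = -2556 / 7273.6483 = -0.3514
t = r·√(n−2)/√(1−r²) = -0.3514·√10 / √(1−0.123482) = -1.111224 / 0.936225 = -1.187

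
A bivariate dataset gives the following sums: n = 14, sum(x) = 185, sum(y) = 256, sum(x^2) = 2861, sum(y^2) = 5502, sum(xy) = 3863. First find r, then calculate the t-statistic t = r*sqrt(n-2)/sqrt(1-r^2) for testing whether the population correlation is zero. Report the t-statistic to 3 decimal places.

4.987

Numerator: nΣxy − (Σx)(Σy) = 14·3863 − (185)(256) = 6722
Denominator: √[(nΣx²−(Σx)²)(nΣy²−(Σy)²)]
  nΣx²−(Σx)² = 14·2861 − 34225 = 5829;  nΣy²−(Σy)² = 14·5502 − 65536 = 11492
  √(5829·11492) = √66986868 = 8184.5506
r = 6722 / 8184.5506 = 0.8213
t = r·√(n−2)/√(1−r²) = 0.8213·√12 / √(1−0.674534) = 2.845067 / 0.570496 = 4.987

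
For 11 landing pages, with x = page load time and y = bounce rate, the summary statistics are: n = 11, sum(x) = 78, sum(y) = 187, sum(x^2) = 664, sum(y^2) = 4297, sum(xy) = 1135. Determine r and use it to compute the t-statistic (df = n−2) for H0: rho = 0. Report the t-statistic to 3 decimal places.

-1.937

Numerator: nΣxy − (Σx)(Σy) = 11·1135 − (78)(187) = -2101
Denominator: √[(nΣx²−(Σx)²)(nΣy²−(Σy)²)]
  nΣx²−(Σx)² = 11·664 − 6084 = 1220;  nΣy²−(Σy)² = 11·4297 − 34969 = 12298
  √(1220·12298) = √15003560 = 3873.4429
r = -2101 / 3873.4429 = -0.5424
t = r·√(n−2)/√(1−r²) = -0.5424·√9 / √(1−0.294198) = -1.627200 / 0.840120 = -1.937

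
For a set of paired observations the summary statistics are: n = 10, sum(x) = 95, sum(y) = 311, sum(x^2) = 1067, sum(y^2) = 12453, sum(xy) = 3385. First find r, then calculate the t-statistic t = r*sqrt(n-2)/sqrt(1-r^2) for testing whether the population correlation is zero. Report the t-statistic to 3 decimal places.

Numerator: nΣxy − (Σx)(Σy) = 10·3385 − (95)(311) = 4305
Denominator: √[(nΣx²−(Σx)²)(nΣy²−(Σy)²)]
  nΣx²−(Σx)² = 10·1067 − 9025 = 1645;  nΣy²−(Σy)² = 10·12453 − 96721 = 27809
  √(1645·27809) = √45745805 = 6763.5645
r = 4305 / 6763.5645 = 0.6365
t = r·√(n−2)/√(1−r²) = 0.6365·√8 / √(1−0.405132) = 1.800294 / 0.771277 = 2.334

2.334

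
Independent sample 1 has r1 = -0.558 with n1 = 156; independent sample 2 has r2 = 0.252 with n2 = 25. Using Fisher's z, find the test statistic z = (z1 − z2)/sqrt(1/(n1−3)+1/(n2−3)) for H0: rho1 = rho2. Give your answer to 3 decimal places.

-3.892

Fisher z-transforms: z1 = atanh(-0.558) = -0.629924, z2 = atanh(0.252) = 0.257547; difference d = -0.887471
Var(d) = 1/153 + 1/22 = 0.0065359 + 0.0454545 = 0.0519904
z = d/√Var(d) = -0.887471 / √0.0519904 = -0.887471 / 0.228014 = -3.892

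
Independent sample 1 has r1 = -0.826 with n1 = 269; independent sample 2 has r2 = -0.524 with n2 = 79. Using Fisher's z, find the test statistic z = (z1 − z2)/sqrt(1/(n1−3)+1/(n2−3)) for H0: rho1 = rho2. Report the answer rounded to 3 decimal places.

Fisher z-transforms: z1 = atanh(-0.826) = -1.175414, z2 = atanh(-0.524) = -0.581838; difference d = -0.593576
Var(d) = 1/266 + 1/76 = 0.0037594 + 0.0131579 = 0.0169173
z = d/√Var(d) = -0.593576 / √0.0169173 = -0.593576 / 0.130067 = -4.564

-4.564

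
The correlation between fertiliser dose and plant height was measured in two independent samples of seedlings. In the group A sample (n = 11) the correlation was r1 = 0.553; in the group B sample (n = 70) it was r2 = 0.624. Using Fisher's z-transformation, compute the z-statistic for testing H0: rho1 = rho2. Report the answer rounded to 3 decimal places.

z1 = atanh(0.553) = 0.622693,  z2 = atanh(0.624) = 0.731529
SE = √(1/(n1−3) + 1/(n2−3)) = √(1/8 + 1/67) = √(0.1250000 + 0.0149254) = √0.1399254 = 0.374066
z = (z1 − z2)/SE = (0.622693 − 0.731529) / 0.374066 = -0.108836 / 0.374066 = -0.291

-0.291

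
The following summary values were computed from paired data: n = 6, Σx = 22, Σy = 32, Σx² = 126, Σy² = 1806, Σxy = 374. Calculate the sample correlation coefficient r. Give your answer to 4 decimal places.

0.9427

Numerator: nΣxy − (Σx)(Σy) = 6·374 − (22)(32) = 1540
Denominator: √[(nΣx²−(Σx)²)(nΣy²−(Σy)²)]
  nΣx²−(Σx)² = 6·126 − 484 = 272;  nΣy²−(Σy)² = 6·1806 − 1024 = 9812
  √(272·9812) = √2668864 = 1633.6658
r = 1540 / 1633.6658 = 0.9427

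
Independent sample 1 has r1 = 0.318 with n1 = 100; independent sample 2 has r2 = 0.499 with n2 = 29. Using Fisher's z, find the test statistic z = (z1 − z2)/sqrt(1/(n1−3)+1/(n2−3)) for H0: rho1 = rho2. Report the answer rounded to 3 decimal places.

-0.990

z1 = atanh(0.318) = 0.329421,  z2 = atanh(0.499) = 0.547974
SE = √(1/(n1−3) + 1/(n2−3)) = √(1/97 + 1/26) = √(0.0103093 + 0.0384615) = √0.0487708 = 0.220841
z = (z1 − z2)/SE = (0.329421 − 0.547974) / 0.220841 = -0.218553 / 0.220841 = -0.990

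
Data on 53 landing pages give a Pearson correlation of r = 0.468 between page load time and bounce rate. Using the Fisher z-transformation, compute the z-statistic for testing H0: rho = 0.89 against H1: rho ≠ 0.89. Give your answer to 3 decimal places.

-6.466

Fisher z: atanh(0.468) = 0.507506, atanh(0.89) = 1.421926
z = (z_r − z_0)·√(n−3) = (0.507506 − 1.421926)·√50 = -0.914420 · 7.071068 = -6.466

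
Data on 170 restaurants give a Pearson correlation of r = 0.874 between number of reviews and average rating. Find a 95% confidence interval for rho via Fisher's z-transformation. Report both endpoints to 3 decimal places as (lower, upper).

Fisher z: z_r = atanh(r) = ½·ln((1+0.874)/(1−0.874)) = 1.349774
SE(z) = 1/√(n−3) = 1/√167 = 0.077382
95% ⇒ z* = 1.960; margin = 1.960·0.077382 = 0.151669
CI on z-scale: (1.198105, 1.501443)
Back-transform: tanh(1.198105) = 0.833076, tanh(1.501443) = 0.905409

(0.833, 0.905)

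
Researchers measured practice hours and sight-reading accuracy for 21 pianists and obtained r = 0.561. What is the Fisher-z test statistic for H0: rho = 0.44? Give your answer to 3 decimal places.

0.688

z_r = atanh(0.561) = 0.634291,  z_0 = atanh(0.44) = 0.472231
SE = 1/√(n−3) = 1/√18 = 0.235702
z = (z_r − z_0)/SE = (0.634291 − 0.472231) / 0.235702 = 0.162060 / 0.235702 = 0.688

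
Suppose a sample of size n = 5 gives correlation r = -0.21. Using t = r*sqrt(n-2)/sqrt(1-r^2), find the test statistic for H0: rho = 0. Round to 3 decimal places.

-0.372

t = r·√(n−2) / √(1−r²) with r = -0.21, n = 5
  = -0.21·√3 / √(1 − 0.0441)
  = -0.21·1.732051 / 0.977701
  = -0.363731 / 0.977701 = -0.372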